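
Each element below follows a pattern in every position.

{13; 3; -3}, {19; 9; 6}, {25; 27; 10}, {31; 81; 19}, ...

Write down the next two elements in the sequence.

{37; 243; 23}, {43; 729; 32}

For the first coordinate, +6 each step: 13, 19, 25, 31 → 37 → 43.
Second coordinate: ×3 each step; 3, 9, 27, 81 → 243 → 729.
For the third coordinate, alternating steps +9, +4, +9, +4, …: -3, 6, 10, 19 → 23 → 32.
So the next two elements are {37; 243; 23} and {43; 729; 32}.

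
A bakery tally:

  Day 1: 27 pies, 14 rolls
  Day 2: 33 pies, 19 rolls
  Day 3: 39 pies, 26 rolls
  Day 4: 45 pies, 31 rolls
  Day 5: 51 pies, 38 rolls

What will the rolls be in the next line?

43

Rolls — alternating steps +5, +7, +5, +7, …: 14, 19, 26, 31, 38 → 43.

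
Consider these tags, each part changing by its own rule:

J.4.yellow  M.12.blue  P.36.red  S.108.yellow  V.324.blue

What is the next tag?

Y.972.red

Letter: letters move forward 3 places in the alphabet, so J, M, P, S, V → Y.
Second component — ×3 each step: 4, 12, 36, 108, 324 → 972.
Colour — repeats yellow → blue → red: yellow, blue, red, yellow, blue → red.
Putting it together: Y.972.red.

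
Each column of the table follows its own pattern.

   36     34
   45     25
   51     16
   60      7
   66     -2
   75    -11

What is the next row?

81  -20

First component: 36, 45, 51, 60, 66, 75 → 81 (alternating steps +9, +6, +9, +6, …).
Second component: 34, 25, 16, 7, -2, -11 → -20 (−9 each step).
So the next row is 81  -20.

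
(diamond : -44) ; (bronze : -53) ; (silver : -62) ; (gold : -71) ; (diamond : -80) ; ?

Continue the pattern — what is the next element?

(bronze : -89)

Rank goes diamond, bronze, silver, gold, diamond → bronze (repeats diamond → bronze → silver → gold).
Second coordinate: −9 each step, so -44, -53, -62, -71, -80 → -89.
Putting it together: (bronze : -89).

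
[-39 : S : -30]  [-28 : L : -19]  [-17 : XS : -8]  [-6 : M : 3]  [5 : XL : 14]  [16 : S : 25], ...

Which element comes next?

[27 : L : 36]

First component goes -39, -28, -17, -6, 5, 16 → 27 (+11 each step).
Size — repeats S → L → XS → M → XL: S, L, XS, M, XL, S → L.
For the third component, always 9 more than the first component: -30, -19, -8, 3, 14, 25 → 36.
Putting it together: [27 : L : 36].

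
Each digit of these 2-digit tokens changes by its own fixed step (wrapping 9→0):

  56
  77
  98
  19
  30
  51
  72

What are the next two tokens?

93 then 14

First digit — +2 each step, mod 10: 5, 7, 9, 1, 3, 5, 7 → 9 → 1.
For the second digit, +1 each step, mod 10: 6, 7, 8, 9, 0, 1, 2 → 3 → 4.
So the next two tokens are 93 and 14.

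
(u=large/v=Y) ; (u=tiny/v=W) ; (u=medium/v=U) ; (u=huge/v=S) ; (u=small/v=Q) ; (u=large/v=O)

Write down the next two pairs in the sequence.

For the u, repeats large → tiny → medium → huge → small: large, tiny, medium, huge, small, large → tiny → medium.
V — letters move back 2 places in the alphabet: Y, W, U, S, Q, O → M → K.
Putting the parts together: (u=tiny/v=M) and then (u=medium/v=K).

(u=tiny/v=M), (u=medium/v=K)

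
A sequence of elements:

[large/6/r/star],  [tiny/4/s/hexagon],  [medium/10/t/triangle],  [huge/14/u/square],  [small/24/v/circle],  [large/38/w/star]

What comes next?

[tiny/62/x/hexagon]

Size goes large, tiny, medium, huge, small, large → tiny (repeats large → tiny → medium → huge → small).
Second component: each term is the sum of the two before it; 6, 4, 10, 14, 24, 38 → 62.
For the letter, letters move forward 1 place in the alphabet: r, s, t, u, v, w → x.
Shape: repeats star → hexagon → triangle → square → circle; star, hexagon, triangle, square, circle, star → hexagon.
Combining the parts gives [tiny/62/x/hexagon].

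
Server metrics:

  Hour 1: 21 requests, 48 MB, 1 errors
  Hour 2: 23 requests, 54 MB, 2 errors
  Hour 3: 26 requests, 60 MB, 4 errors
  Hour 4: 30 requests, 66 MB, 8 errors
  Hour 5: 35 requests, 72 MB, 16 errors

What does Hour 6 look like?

Requests: differences are 2, 3, 4, … (increasing by 1 each time); 21, 23, 26, 30, 35 → 41.
MB — +6 each step: 48, 54, 60, 66, 72 → 78.
Errors: ×2 each step, so 1, 2, 4, 8, 16 → 32.
Putting it together: 41 requests, 78 MB, 32 errors.

41 requests, 78 MB, 32 errors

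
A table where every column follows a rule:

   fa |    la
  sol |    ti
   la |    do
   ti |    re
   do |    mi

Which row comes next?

re  fa

For the first note, runs through the solfège scale do→ti: fa, sol, la, ti, do → re.
Second note goes la, ti, do, re, mi → fa (runs through the solfège scale do→ti).
So the next row is re  fa.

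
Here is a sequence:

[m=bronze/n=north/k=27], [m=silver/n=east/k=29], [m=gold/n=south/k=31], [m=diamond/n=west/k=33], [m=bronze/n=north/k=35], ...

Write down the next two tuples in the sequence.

M: repeats bronze → silver → gold → diamond; bronze, silver, gold, diamond, bronze → silver → gold.
N: repeats north → east → south → west, so north, east, south, west, north → east → south.
K: +2 each step; 27, 29, 31, 33, 35 → 37 → 39.
Putting the parts together: [m=silver/n=east/k=37] and then [m=gold/n=south/k=39].

[m=silver/n=east/k=37], [m=gold/n=south/k=39]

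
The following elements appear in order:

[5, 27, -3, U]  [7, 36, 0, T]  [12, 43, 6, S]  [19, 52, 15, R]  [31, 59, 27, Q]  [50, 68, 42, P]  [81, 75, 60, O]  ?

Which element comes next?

First coordinate: each term is the sum of the two before it, so 5, 7, 12, 19, 31, 50, 81 → 131.
Second coordinate goes 27, 36, 43, 52, 59, 68, 75 → 84 (alternating steps +9, +7, +9, +7, …).
Third coordinate: differences are 3, 6, 9, … (increasing by 3 each time), so -3, 0, 6, 15, 27, 42, 60 → 81.
Letter: U, T, S, R, Q, P, O → N (letters move back 1 place in the alphabet).
Combining the parts gives [131, 84, 81, N].

[131, 84, 81, N]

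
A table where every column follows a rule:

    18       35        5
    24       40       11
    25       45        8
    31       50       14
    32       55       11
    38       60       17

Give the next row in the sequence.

39  65  14

First component goes 18, 24, 25, 31, 32, 38 → 39 (alternating steps +6, +1, +6, +1, …).
Second component — +5 each step: 35, 40, 45, 50, 55, 60 → 65.
Third component: alternating steps +6, −3, +6, −3, …; 5, 11, 8, 14, 11, 17 → 14.
So the next row is 39  65  14.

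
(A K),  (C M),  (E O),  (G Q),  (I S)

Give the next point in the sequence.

(K U)

First letter: letters move forward 2 places in the alphabet; A, C, E, G, I → K.
Second letter: letters move forward 2 places in the alphabet, so K, M, O, Q, S → U.
So the next point is (K U).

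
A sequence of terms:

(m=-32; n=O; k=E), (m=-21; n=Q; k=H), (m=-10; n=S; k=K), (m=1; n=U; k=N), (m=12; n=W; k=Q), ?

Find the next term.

M goes -32, -21, -10, 1, 12 → 23 (+11 each step).
N: letters move forward 2 places in the alphabet, so O, Q, S, U, W → Y.
K: letters move forward 3 places in the alphabet; E, H, K, N, Q → T.
So the next term is (m=23; n=Y; k=T).

(m=23; n=Y; k=T)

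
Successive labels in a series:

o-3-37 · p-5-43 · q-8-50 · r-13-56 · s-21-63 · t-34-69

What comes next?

Letter: letters move forward 1 place in the alphabet; o, p, q, r, s, t → u.
Second component: each term is the sum of the two before it, so 3, 5, 8, 13, 21, 34 → 55.
Third component goes 37, 43, 50, 56, 63, 69 → 76 (alternating steps +6, +7, +6, +7, …).
Putting it together: u-55-76.

u-55-76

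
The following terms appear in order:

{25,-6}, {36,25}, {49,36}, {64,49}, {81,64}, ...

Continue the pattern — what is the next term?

First coordinate goes 25, 36, 49, 64, 81 → 100 (perfect squares: 5², 6², 7², …).
Second coordinate — always the previous value of the first coordinate: -6, 25, 36, 49, 64 → 81.
Putting it together: {100,81}.

{100,81}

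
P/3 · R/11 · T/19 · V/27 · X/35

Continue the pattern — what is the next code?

Letter: letters move forward 2 places in the alphabet; P, R, T, V, X → Z.
Second component — +8 each step: 3, 11, 19, 27, 35 → 43.
Putting it together: Z/43.

Z/43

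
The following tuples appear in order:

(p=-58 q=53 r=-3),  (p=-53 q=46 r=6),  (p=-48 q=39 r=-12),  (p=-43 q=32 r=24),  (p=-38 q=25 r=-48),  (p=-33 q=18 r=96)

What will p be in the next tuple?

P goes -58, -53, -48, -43, -38, -33 → -28 (+5 each step).
Q: −7 each step; 53, 46, 39, 32, 25, 18 → 11.
R — ×(-2) each step: -3, 6, -12, 24, -48, 96 → -192.

-28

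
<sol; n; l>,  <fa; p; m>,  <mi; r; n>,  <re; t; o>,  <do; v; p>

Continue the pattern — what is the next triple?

Note — runs backward through the solfège scale do→ti: sol, fa, mi, re, do → ti.
First letter: letters move forward 2 places in the alphabet; n, p, r, t, v → x.
Second letter: letters move forward 1 place in the alphabet; l, m, n, o, p → q.
Combining the parts gives <ti; x; q>.

<ti; x; q>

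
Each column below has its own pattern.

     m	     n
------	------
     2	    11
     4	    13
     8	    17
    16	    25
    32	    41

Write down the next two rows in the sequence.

64  73; 128  137

Column m: ×2 each step; 2, 4, 8, 16, 32 → 64 → 128.
For the column n, always 9 more than the column m: 11, 13, 17, 25, 41 → 73 → 137.
Putting the parts together: 64  73 and then 128  137.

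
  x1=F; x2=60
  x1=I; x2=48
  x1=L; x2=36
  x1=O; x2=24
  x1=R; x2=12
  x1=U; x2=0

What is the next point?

x1=X; x2=-12

X1 — letters move forward 3 places in the alphabet: F, I, L, O, R, U → X.
For the x2, −12 each step: 60, 48, 36, 24, 12, 0 → -12.
So the next point is x1=X; x2=-12.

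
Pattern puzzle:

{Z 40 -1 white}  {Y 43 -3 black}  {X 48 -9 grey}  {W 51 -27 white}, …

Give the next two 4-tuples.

Letter — letters move back 1 place in the alphabet: Z, Y, X, W → V → U.
Second entry: 40, 43, 48, 51 → 56 → 59 (alternating steps +3, +5, +3, +5, …).
Third entry — ×3 each step: -1, -3, -9, -27 → -81 → -243.
Shade — repeats white → black → grey: white, black, grey, white → black → grey.
So the next two 4-tuples are {V 56 -81 black} and {U 59 -243 grey}.

{V 56 -81 black}, {U 59 -243 grey}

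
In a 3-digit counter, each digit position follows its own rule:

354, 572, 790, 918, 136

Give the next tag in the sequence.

354

First digit — +2 each step, mod 10: 3, 5, 7, 9, 1 → 3.
Second digit: 5, 7, 9, 1, 3 → 5 (+2 each step, mod 10).
Third digit: −2 each step, mod 10, so 4, 2, 0, 8, 6 → 4.
Putting it together: 354.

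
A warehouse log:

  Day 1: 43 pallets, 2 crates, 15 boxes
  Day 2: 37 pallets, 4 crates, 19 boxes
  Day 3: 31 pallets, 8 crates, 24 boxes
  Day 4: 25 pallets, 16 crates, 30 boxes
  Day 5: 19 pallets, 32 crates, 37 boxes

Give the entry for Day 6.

13 pallets, 64 crates, 45 boxes

Pallets: −6 each step, so 43, 37, 31, 25, 19 → 13.
Crates — ×2 each step: 2, 4, 8, 16, 32 → 64.
For the boxes, differences are 4, 5, 6, … (increasing by 1 each time): 15, 19, 24, 30, 37 → 45.
Combining the parts gives 13 pallets, 64 crates, 45 boxes.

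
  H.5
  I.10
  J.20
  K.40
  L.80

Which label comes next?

M.160

Letter — letters move forward 1 place in the alphabet: H, I, J, K, L → M.
Second component: ×2 each step, so 5, 10, 20, 40, 80 → 160.
Putting it together: M.160.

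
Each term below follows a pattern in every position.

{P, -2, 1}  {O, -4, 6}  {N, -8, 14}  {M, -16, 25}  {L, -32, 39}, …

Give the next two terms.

{K, -64, 56}, {J, -128, 76}

For the letter, letters move back 1 place in the alphabet: P, O, N, M, L → K → J.
For the second component, ×2 each step: -2, -4, -8, -16, -32 → -64 → -128.
Third component: differences are 5, 8, 11, … (increasing by 3 each time), so 1, 6, 14, 25, 39 → 56 → 76.
Putting the parts together: {K, -64, 56} and then {J, -128, 76}.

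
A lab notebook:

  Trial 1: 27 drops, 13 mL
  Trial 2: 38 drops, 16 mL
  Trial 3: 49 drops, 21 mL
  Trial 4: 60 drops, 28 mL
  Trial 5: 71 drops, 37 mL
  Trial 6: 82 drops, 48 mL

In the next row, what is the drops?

For the drops, +11 each step: 27, 38, 49, 60, 71, 82 → 93.

93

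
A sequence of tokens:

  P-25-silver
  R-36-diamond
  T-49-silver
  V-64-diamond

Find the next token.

X-81-silver

Letter: letters move forward 2 places in the alphabet; P, R, T, V → X.
Second component — perfect squares: 5², 6², 7², …: 25, 36, 49, 64 → 81.
Rank: silver, diamond, silver, diamond → silver (alternates silver ↔ diamond).
Combining the parts gives X-81-silver.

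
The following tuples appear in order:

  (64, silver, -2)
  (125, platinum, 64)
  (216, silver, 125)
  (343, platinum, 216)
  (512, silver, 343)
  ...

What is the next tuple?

First component goes 64, 125, 216, 343, 512 → 729 (perfect cubes: 4³, 5³, 6³, …).
Metal: alternates silver ↔ platinum, so silver, platinum, silver, platinum, silver → platinum.
Third component: always the previous value of the first component; -2, 64, 125, 216, 343 → 512.
Putting it together: (729, platinum, 512).

(729, platinum, 512)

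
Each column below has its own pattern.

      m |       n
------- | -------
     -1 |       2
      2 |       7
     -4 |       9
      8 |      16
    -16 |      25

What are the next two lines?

32  41; -64  66

Column m: ×(-2) each step; -1, 2, -4, 8, -16 → 32 → -64.
Column n: each term is the sum of the two before it, so 2, 7, 9, 16, 25 → 41 → 66.
So the next two lines are 32  41 and -64  66.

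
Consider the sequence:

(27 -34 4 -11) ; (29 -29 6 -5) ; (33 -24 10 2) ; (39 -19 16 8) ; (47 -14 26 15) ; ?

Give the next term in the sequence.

(57 -9 42 21)

First component: 27, 29, 33, 39, 47 → 57 (differences are 2, 4, 6, … (increasing by 2 each time)).
Second component: +5 each step; -34, -29, -24, -19, -14 → -9.
Third component: 4, 6, 10, 16, 26 → 42 (each term is the sum of the two before it).
Fourth component — alternating steps +6, +7, +6, +7, …: -11, -5, 2, 8, 15 → 21.
Combining the parts gives (57 -9 42 21).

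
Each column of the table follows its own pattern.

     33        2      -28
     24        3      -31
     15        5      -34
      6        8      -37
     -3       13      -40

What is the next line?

First component — −9 each step: 33, 24, 15, 6, -3 → -12.
For the second component, each term is the sum of the two before it: 2, 3, 5, 8, 13 → 21.
Third component — −3 each step: -28, -31, -34, -37, -40 → -43.
Putting it together: -12  21  -43.

-12  21  -43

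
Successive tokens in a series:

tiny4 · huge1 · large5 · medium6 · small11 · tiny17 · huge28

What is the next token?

Size goes tiny, huge, large, medium, small, tiny, huge → large (repeats tiny → huge → large → medium → small).
Second component: each term is the sum of the two before it, so 4, 1, 5, 6, 11, 17, 28 → 45.
So the next token is large45.

large45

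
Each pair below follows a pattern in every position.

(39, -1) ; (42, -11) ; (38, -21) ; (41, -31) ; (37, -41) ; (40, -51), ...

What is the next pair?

First entry: alternating steps +3, −4, +3, −4, …; 39, 42, 38, 41, 37, 40 → 36.
Second entry: -1, -11, -21, -31, -41, -51 → -61 (−10 each step).
Putting it together: (36, -61).

(36, -61)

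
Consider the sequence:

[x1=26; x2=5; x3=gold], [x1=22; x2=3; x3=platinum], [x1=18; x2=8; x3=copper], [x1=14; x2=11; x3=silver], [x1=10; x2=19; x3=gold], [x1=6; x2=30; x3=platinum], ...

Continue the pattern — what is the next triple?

X1: −4 each step; 26, 22, 18, 14, 10, 6 → 2.
X2 — each term is the sum of the two before it: 5, 3, 8, 11, 19, 30 → 49.
X3: repeats gold → platinum → copper → silver, so gold, platinum, copper, silver, gold, platinum → copper.
Putting it together: [x1=2; x2=49; x3=copper].

[x1=2; x2=49; x3=copper]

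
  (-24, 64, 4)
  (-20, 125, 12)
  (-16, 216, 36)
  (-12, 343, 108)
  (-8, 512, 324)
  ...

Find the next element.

(-4, 729, 972)

First component: +4 each step; -24, -20, -16, -12, -8 → -4.
Second component: perfect cubes: 4³, 5³, 6³, …; 64, 125, 216, 343, 512 → 729.
Third component — ×3 each step: 4, 12, 36, 108, 324 → 972.
Combining the parts gives (-4, 729, 972).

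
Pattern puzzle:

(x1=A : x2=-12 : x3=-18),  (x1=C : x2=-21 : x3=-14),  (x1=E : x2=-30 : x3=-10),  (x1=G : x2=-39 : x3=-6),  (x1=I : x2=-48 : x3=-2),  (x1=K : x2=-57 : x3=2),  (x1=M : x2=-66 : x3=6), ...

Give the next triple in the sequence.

(x1=O : x2=-75 : x3=10)

X1: A, C, E, G, I, K, M → O (letters move forward 2 places in the alphabet).
X2 — −9 each step: -12, -21, -30, -39, -48, -57, -66 → -75.
X3: -18, -14, -10, -6, -2, 2, 6 → 10 (+4 each step).
Combining the parts gives (x1=O : x2=-75 : x3=10).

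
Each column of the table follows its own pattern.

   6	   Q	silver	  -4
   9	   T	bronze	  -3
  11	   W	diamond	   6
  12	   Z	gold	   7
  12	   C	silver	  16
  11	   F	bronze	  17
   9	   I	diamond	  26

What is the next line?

First component: differences are 3, 2, 1, … (decreasing by 1 each time), so 6, 9, 11, 12, 12, 11, 9 → 6.
Letter: letters move forward 3 places in the alphabet, wrapping Z→A; Q, T, W, Z, C, F, I → L.
Rank — repeats silver → bronze → diamond → gold: silver, bronze, diamond, gold, silver, bronze, diamond → gold.
Fourth component: -4, -3, 6, 7, 16, 17, 26 → 27 (alternating steps +1, +9, +1, +9, …).
So the next line is 6  L  gold  27.

6  L  gold  27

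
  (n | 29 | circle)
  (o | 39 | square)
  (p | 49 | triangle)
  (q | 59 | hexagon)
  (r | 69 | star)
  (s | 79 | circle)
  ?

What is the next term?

(t | 89 | square)

Letter — letters move forward 1 place in the alphabet: n, o, p, q, r, s → t.
Second slot: +10 each step; 29, 39, 49, 59, 69, 79 → 89.
Shape — repeats circle → square → triangle → hexagon → star: circle, square, triangle, hexagon, star, circle → square.
So the next term is (t | 89 | square).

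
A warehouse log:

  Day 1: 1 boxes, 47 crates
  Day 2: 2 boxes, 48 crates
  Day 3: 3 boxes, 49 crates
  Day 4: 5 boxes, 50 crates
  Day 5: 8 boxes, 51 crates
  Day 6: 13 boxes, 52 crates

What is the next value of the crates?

53

Boxes — each term is the sum of the two before it: 1, 2, 3, 5, 8, 13 → 21.
Crates: +1 each step, so 47, 48, 49, 50, 51, 52 → 53.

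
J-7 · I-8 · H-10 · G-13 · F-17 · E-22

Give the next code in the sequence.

Letter: J, I, H, G, F, E → D (letters move back 1 place in the alphabet).
Second component: 7, 8, 10, 13, 17, 22 → 28 (differences are 1, 2, 3, … (increasing by 1 each time)).
Combining the parts gives D-28.

D-28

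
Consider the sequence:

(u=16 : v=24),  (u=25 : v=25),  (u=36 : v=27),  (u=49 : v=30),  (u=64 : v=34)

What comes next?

U goes 16, 25, 36, 49, 64 → 81 (perfect squares: 4², 5², 6², …).
V: differences are 1, 2, 3, … (increasing by 1 each time), so 24, 25, 27, 30, 34 → 39.
Putting it together: (u=81 : v=39).

(u=81 : v=39)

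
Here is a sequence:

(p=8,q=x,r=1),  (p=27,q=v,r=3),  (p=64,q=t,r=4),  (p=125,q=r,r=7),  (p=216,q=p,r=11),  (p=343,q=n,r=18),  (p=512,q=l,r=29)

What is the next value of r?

R: 1, 3, 4, 7, 11, 18, 29 → 47 (each term is the sum of the two before it).

47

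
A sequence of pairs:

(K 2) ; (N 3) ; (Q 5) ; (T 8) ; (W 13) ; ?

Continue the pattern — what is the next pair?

Letter: K, N, Q, T, W → Z (letters move forward 3 places in the alphabet).
For the second component, each term is the sum of the two before it: 2, 3, 5, 8, 13 → 21.
So the next pair is (Z 21).

(Z 21)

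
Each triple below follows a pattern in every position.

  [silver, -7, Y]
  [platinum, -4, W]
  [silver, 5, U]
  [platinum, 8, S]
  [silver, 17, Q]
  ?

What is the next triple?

[platinum, 20, O]

Metal: alternates silver ↔ platinum; silver, platinum, silver, platinum, silver → platinum.
Second slot: -7, -4, 5, 8, 17 → 20 (alternating steps +3, +9, +3, +9, …).
Letter: letters move back 2 places in the alphabet, so Y, W, U, S, Q → O.
Combining the parts gives [platinum, 20, O].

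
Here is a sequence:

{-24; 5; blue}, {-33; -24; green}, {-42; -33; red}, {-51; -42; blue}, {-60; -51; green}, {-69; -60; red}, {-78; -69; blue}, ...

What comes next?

{-87; -78; green}

For the first slot, −9 each step: -24, -33, -42, -51, -60, -69, -78 → -87.
Second slot — always the previous value of the first slot: 5, -24, -33, -42, -51, -60, -69 → -78.
Colour: repeats blue → green → red, so blue, green, red, blue, green, red, blue → green.
Putting it together: {-87; -78; green}.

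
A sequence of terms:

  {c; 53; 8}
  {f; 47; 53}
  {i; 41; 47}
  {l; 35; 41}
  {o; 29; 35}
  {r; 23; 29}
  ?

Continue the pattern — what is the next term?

Letter: letters move forward 3 places in the alphabet; c, f, i, l, o, r → u.
For the second slot, −6 each step: 53, 47, 41, 35, 29, 23 → 17.
Third slot: always the previous value of the second slot; 8, 53, 47, 41, 35, 29 → 23.
Combining the parts gives {u; 17; 23}.

{u; 17; 23}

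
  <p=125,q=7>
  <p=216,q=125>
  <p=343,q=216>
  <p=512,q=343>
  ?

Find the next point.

<p=729,q=512>

P: perfect cubes: 5³, 6³, 7³, …, so 125, 216, 343, 512 → 729.
For the q, always the previous value of the p: 7, 125, 216, 343 → 512.
Combining the parts gives <p=729,q=512>.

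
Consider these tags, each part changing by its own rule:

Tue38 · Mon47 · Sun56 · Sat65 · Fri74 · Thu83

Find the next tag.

For the day, runs backward through the weekdays Mon→Sun: Tue, Mon, Sun, Sat, Fri, Thu → Wed.
For the second component, +9 each step: 38, 47, 56, 65, 74, 83 → 92.
So the next tag is Wed92.

Wed92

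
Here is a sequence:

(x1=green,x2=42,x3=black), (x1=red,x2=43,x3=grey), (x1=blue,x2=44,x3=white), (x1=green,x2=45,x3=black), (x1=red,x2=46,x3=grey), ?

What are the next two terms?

X1: repeats green → red → blue, so green, red, blue, green, red → blue → green.
X2: +1 each step, so 42, 43, 44, 45, 46 → 47 → 48.
X3: black, grey, white, black, grey → white → black (repeats black → grey → white).
So the next two terms are (x1=blue,x2=47,x3=white) and (x1=green,x2=48,x3=black).

(x1=blue,x2=47,x3=white), (x1=green,x2=48,x3=black)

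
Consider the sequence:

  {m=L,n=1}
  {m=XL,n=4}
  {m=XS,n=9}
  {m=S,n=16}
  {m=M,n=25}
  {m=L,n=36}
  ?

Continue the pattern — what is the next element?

{m=XL,n=49}

M goes L, XL, XS, S, M, L → XL (repeats L → XL → XS → S → M).
For the n, perfect squares: 1², 2², 3², …: 1, 4, 9, 16, 25, 36 → 49.
Combining the parts gives {m=XL,n=49}.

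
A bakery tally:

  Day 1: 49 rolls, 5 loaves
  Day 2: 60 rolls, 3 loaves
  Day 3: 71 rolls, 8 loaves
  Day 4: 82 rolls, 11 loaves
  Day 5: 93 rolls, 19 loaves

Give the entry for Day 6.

104 rolls, 30 loaves

Rolls: 49, 60, 71, 82, 93 → 104 (+11 each step).
For the loaves, each term is the sum of the two before it: 5, 3, 8, 11, 19 → 30.
Putting it together: 104 rolls, 30 loaves.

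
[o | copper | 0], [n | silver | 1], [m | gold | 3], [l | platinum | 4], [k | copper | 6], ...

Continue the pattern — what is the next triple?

[j | silver | 7]

Letter: letters move back 1 place in the alphabet; o, n, m, l, k → j.
Metal: repeats copper → silver → gold → platinum; copper, silver, gold, platinum, copper → silver.
Third value goes 0, 1, 3, 4, 6 → 7 (alternating steps +1, +2, +1, +2, …).
Putting it together: [j | silver | 7].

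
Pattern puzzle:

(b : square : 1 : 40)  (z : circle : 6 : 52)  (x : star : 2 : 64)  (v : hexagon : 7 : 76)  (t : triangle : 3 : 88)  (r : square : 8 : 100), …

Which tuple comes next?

(p : circle : 4 : 112)

Letter: letters move back 2 places in the alphabet, wrapping A→Z, so b, z, x, v, t, r → p.
Shape — repeats square → circle → star → hexagon → triangle: square, circle, star, hexagon, triangle, square → circle.
Third coordinate: alternating steps +5, −4, +5, −4, …, so 1, 6, 2, 7, 3, 8 → 4.
For the fourth coordinate, +12 each step: 40, 52, 64, 76, 88, 100 → 112.
Combining the parts gives (p : circle : 4 : 112).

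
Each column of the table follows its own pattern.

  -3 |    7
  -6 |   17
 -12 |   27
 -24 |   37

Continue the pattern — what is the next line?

-48  47

For the first component, ×2 each step: -3, -6, -12, -24 → -48.
Second component: 7, 17, 27, 37 → 47 (+10 each step).
So the next line is -48  47.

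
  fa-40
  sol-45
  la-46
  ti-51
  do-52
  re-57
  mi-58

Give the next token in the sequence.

Note — runs through the solfège scale do→ti: fa, sol, la, ti, do, re, mi → fa.
For the second component, alternating steps +5, +1, +5, +1, …: 40, 45, 46, 51, 52, 57, 58 → 63.
So the next token is fa-63.

fa-63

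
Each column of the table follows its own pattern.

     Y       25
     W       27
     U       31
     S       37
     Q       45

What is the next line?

O  55

Letter: Y, W, U, S, Q → O (letters move back 2 places in the alphabet).
Second component goes 25, 27, 31, 37, 45 → 55 (differences are 2, 4, 6, … (increasing by 2 each time)).
Putting it together: O  55.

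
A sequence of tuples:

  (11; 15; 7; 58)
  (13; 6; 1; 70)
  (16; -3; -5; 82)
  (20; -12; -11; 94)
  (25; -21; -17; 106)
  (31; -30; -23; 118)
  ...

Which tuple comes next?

(38; -39; -29; 130)

First coordinate goes 11, 13, 16, 20, 25, 31 → 38 (differences are 2, 3, 4, … (increasing by 1 each time)).
Second coordinate: 15, 6, -3, -12, -21, -30 → -39 (−9 each step).
Third coordinate: −6 each step; 7, 1, -5, -11, -17, -23 → -29.
Fourth coordinate — +12 each step: 58, 70, 82, 94, 106, 118 → 130.
Combining the parts gives (38; -39; -29; 130).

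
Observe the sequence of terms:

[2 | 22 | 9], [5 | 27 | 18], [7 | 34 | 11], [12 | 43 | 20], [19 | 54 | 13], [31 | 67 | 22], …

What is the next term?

First component — each term is the sum of the two before it: 2, 5, 7, 12, 19, 31 → 50.
Second component: 22, 27, 34, 43, 54, 67 → 82 (differences are 5, 7, 9, … (increasing by 2 each time)).
Third component goes 9, 18, 11, 20, 13, 22 → 15 (alternating steps +9, −7, +9, −7, …).
So the next term is [50 | 82 | 15].

[50 | 82 | 15]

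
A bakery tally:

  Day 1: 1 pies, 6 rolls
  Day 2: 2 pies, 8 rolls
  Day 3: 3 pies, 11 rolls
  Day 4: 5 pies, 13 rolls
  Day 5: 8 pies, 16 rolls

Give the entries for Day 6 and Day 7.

Pies: each term is the sum of the two before it; 1, 2, 3, 5, 8 → 13 → 21.
Rolls — alternating steps +2, +3, +2, +3, …: 6, 8, 11, 13, 16 → 18 → 21.
Putting the parts together: 13 pies, 18 rolls and then 21 pies, 21 rolls.

13 pies, 18 rolls; 21 pies, 21 rolls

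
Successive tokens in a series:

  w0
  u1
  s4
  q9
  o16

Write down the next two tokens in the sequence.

For the letter, letters move back 2 places in the alphabet: w, u, s, q, o → m → k.
Second component — differences are 1, 3, 5, … (increasing by 2 each time): 0, 1, 4, 9, 16 → 25 → 36.
Putting the parts together: m25 and then k36.

m25, k36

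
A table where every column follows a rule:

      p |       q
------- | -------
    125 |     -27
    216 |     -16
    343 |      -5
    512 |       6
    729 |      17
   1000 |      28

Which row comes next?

Column p: 125, 216, 343, 512, 729, 1000 → 1331 (perfect cubes: 5³, 6³, 7³, …).
Column q: +11 each step; -27, -16, -5, 6, 17, 28 → 39.
Putting it together: 1331  39.

1331  39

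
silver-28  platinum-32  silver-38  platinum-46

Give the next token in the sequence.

silver-56

Metal: alternates silver ↔ platinum; silver, platinum, silver, platinum → silver.
Second component goes 28, 32, 38, 46 → 56 (differences are 4, 6, 8, … (increasing by 2 each time)).
Combining the parts gives silver-56.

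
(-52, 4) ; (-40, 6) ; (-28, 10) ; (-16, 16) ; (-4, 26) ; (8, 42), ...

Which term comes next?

(20, 68)

First part: +12 each step, so -52, -40, -28, -16, -4, 8 → 20.
Second part: 4, 6, 10, 16, 26, 42 → 68 (each term is the sum of the two before it).
So the next term is (20, 68).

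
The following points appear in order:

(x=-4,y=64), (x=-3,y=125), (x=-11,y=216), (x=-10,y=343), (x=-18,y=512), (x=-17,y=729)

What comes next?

(x=-25,y=1000)

For the x, alternating steps +1, −8, +1, −8, …: -4, -3, -11, -10, -18, -17 → -25.
Y — perfect cubes: 4³, 5³, 6³, …: 64, 125, 216, 343, 512, 729 → 1000.
Combining the parts gives (x=-25,y=1000).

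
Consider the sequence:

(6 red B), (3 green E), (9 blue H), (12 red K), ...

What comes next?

(21 green N)

First coordinate: each term is the sum of the two before it, so 6, 3, 9, 12 → 21.
Colour: repeats red → green → blue, so red, green, blue, red → green.
Letter: B, E, H, K → N (letters move forward 3 places in the alphabet).
Combining the parts gives (21 green N).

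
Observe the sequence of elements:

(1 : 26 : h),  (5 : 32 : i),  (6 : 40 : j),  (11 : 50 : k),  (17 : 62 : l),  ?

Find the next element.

First value: each term is the sum of the two before it, so 1, 5, 6, 11, 17 → 28.
Second value: 26, 32, 40, 50, 62 → 76 (differences are 6, 8, 10, … (increasing by 2 each time)).
For the letter, letters move forward 1 place in the alphabet: h, i, j, k, l → m.
Putting it together: (28 : 76 : m).

(28 : 76 : m)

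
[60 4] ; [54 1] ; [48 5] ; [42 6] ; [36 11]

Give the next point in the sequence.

[30 17]

First entry: −6 each step, so 60, 54, 48, 42, 36 → 30.
For the second entry, each term is the sum of the two before it: 4, 1, 5, 6, 11 → 17.
Putting it together: [30 17].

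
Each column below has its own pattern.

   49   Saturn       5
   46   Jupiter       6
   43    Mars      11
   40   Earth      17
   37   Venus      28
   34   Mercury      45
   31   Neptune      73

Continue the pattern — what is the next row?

First component — −3 each step: 49, 46, 43, 40, 37, 34, 31 → 28.
For the planet, runs backward through the planets Mercury→Neptune: Saturn, Jupiter, Mars, Earth, Venus, Mercury, Neptune → Uranus.
Third component goes 5, 6, 11, 17, 28, 45, 73 → 118 (each term is the sum of the two before it).
So the next row is 28  Uranus  118.

28  Uranus  118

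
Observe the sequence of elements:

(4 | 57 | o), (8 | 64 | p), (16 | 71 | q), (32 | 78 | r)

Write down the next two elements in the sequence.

(64 | 85 | s), (128 | 92 | t)

First value goes 4, 8, 16, 32 → 64 → 128 (×2 each step).
Second value — +7 each step: 57, 64, 71, 78 → 85 → 92.
Letter — letters move forward 1 place in the alphabet: o, p, q, r → s → t.
So the next two elements are (64 | 85 | s) and (128 | 92 | t).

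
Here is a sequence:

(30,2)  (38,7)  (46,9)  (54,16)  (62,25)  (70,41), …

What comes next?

(78,66)

First entry: +8 each step, so 30, 38, 46, 54, 62, 70 → 78.
For the second entry, each term is the sum of the two before it: 2, 7, 9, 16, 25, 41 → 66.
So the next pair is (78,66).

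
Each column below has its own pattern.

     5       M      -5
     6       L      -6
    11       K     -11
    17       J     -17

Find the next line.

28  I  -28

First component: 5, 6, 11, 17 → 28 (each term is the sum of the two before it).
Letter — letters move back 1 place in the alphabet: M, L, K, J → I.
Third component — always the negative of the first component: -5, -6, -11, -17 → -28.
Putting it together: 28  I  -28.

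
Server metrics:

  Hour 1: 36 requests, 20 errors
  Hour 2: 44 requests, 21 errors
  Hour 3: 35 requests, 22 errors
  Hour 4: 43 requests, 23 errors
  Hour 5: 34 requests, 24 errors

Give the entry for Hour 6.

Requests: 36, 44, 35, 43, 34 → 42 (alternating steps +8, −9, +8, −9, …).
Errors goes 20, 21, 22, 23, 24 → 25 (+1 each step).
So the next line is 42 requests, 25 errors.

42 requests, 25 errors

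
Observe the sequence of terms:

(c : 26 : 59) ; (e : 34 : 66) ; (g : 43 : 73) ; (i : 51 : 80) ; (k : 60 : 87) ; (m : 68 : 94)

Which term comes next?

Letter — letters move forward 2 places in the alphabet: c, e, g, i, k, m → o.
Second component: alternating steps +8, +9, +8, +9, …; 26, 34, 43, 51, 60, 68 → 77.
Third component goes 59, 66, 73, 80, 87, 94 → 101 (+7 each step).
So the next term is (o : 77 : 101).

(o : 77 : 101)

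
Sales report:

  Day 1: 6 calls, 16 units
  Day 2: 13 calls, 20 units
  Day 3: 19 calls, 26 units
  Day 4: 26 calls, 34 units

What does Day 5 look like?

Calls goes 6, 13, 19, 26 → 32 (alternating steps +7, +6, +7, +6, …).
Units goes 16, 20, 26, 34 → 44 (differences are 4, 6, 8, … (increasing by 2 each time)).
Putting it together: 32 calls, 44 units.

32 calls, 44 units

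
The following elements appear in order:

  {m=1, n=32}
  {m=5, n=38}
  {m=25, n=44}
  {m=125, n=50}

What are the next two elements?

M: ×5 each step, so 1, 5, 25, 125 → 625 → 3125.
N: 32, 38, 44, 50 → 56 → 62 (+6 each step).
Putting the parts together: {m=625, n=56} and then {m=3125, n=62}.

{m=625, n=56}, {m=3125, n=62}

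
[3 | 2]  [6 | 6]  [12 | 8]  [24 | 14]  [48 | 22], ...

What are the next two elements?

For the first component, ×2 each step: 3, 6, 12, 24, 48 → 96 → 192.
Second component: 2, 6, 8, 14, 22 → 36 → 58 (each term is the sum of the two before it).
Putting the parts together: [96 | 36] and then [192 | 58].

[96 | 36], [192 | 58]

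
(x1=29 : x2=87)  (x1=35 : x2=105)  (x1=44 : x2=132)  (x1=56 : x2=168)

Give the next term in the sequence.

X1: differences are 6, 9, 12, … (increasing by 3 each time), so 29, 35, 44, 56 → 71.
For the x2, always 3 × the x1: 87, 105, 132, 168 → 213.
Combining the parts gives (x1=71 : x2=213).

(x1=71 : x2=213)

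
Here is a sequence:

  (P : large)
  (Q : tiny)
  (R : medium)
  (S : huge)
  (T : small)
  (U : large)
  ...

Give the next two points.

Letter — letters move forward 1 place in the alphabet: P, Q, R, S, T, U → V → W.
Size: repeats large → tiny → medium → huge → small, so large, tiny, medium, huge, small, large → tiny → medium.
So the next two points are (V : tiny) and (W : medium).

(V : tiny), (W : medium)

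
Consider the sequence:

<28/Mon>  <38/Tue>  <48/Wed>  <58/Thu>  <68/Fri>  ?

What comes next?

First coordinate: 28, 38, 48, 58, 68 → 78 (+10 each step).
For the day, runs through the weekdays Mon→Sun: Mon, Tue, Wed, Thu, Fri → Sat.
So the next pair is <78/Sat>.

<78/Sat>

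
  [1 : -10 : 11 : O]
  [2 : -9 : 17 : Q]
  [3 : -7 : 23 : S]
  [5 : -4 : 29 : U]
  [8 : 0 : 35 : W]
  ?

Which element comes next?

[13 : 5 : 41 : Y]

First coordinate: each term is the sum of the two before it, so 1, 2, 3, 5, 8 → 13.
Second coordinate: differences are 1, 2, 3, … (increasing by 1 each time), so -10, -9, -7, -4, 0 → 5.
Third coordinate: +6 each step, so 11, 17, 23, 29, 35 → 41.
Letter goes O, Q, S, U, W → Y (letters move forward 2 places in the alphabet).
Combining the parts gives [13 : 5 : 41 : Y].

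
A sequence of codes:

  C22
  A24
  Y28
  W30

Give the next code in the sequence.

Letter: C, A, Y, W → U (letters move back 2 places in the alphabet, wrapping A→Z).
Second component goes 22, 24, 28, 30 → 34 (alternating steps +2, +4, +2, +4, …).
So the next code is U34.

U34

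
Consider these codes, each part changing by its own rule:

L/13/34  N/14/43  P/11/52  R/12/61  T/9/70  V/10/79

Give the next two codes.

Letter: letters move forward 2 places in the alphabet; L, N, P, R, T, V → X → Z.
Second component: 13, 14, 11, 12, 9, 10 → 7 → 8 (alternating steps +1, −3, +1, −3, …).
Third component — +9 each step: 34, 43, 52, 61, 70, 79 → 88 → 97.
So the next two codes are X/7/88 and Z/8/97.

X/7/88 then Z/8/97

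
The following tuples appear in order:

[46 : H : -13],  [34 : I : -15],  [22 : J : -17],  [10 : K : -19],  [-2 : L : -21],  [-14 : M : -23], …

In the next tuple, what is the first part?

-26

First part — −12 each step: 46, 34, 22, 10, -2, -14 → -26.
Letter: H, I, J, K, L, M → N (letters move forward 1 place in the alphabet).
Third part goes -13, -15, -17, -19, -21, -23 → -25 (−2 each step).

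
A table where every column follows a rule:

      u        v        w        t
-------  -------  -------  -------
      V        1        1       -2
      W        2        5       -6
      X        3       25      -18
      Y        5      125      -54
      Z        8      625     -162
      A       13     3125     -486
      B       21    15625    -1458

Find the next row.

For the column u, letters move forward 1 place in the alphabet, wrapping Z→A: V, W, X, Y, Z, A, B → C.
Column v: each term is the sum of the two before it; 1, 2, 3, 5, 8, 13, 21 → 34.
For the column w, ×5 each step: 1, 5, 25, 125, 625, 3125, 15625 → 78125.
Column t: ×3 each step, so -2, -6, -18, -54, -162, -486, -1458 → -4374.
Putting it together: C  34  78125  -4374.

C  34  78125  -4374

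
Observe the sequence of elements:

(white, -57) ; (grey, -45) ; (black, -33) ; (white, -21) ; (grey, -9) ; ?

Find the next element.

(black, 3)

Shade goes white, grey, black, white, grey → black (repeats white → grey → black).
For the second coordinate, +12 each step: -57, -45, -33, -21, -9 → 3.
Combining the parts gives (black, 3).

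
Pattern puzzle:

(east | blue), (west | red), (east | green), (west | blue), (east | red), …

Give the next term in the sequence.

(west | green)

Direction: alternates east ↔ west, so east, west, east, west, east → west.
Colour goes blue, red, green, blue, red → green (repeats blue → red → green).
So the next term is (west | green).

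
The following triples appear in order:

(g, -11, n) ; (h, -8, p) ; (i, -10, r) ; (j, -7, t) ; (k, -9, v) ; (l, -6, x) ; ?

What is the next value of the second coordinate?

First letter: letters move forward 1 place in the alphabet; g, h, i, j, k, l → m.
Second coordinate — alternating steps +3, −2, +3, −2, …: -11, -8, -10, -7, -9, -6 → -8.
For the second letter, letters move forward 2 places in the alphabet: n, p, r, t, v, x → z.

-8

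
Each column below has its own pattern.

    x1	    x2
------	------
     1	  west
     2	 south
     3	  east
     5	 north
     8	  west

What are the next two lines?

Column x1: 1, 2, 3, 5, 8 → 13 → 21 (each term is the sum of the two before it).
Column x2: west, south, east, north, west → south → east (repeats west → south → east → north).
Putting the parts together: 13  south and then 21  east.

13  south; 21  east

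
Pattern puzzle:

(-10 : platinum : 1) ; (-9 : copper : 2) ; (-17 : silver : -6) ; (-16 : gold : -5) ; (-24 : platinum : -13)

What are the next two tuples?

(-23 : copper : -12), (-31 : silver : -20)

First component — alternating steps +1, −8, +1, −8, …: -10, -9, -17, -16, -24 → -23 → -31.
Metal: repeats platinum → copper → silver → gold; platinum, copper, silver, gold, platinum → copper → silver.
Third component — always 11 more than the first component: 1, 2, -6, -5, -13 → -12 → -20.
Putting the parts together: (-23 : copper : -12) and then (-31 : silver : -20).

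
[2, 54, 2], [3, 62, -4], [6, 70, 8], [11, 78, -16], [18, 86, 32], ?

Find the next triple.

First component — differences are 1, 3, 5, … (increasing by 2 each time): 2, 3, 6, 11, 18 → 27.
Second component goes 54, 62, 70, 78, 86 → 94 (+8 each step).
Third component: ×(-2) each step, so 2, -4, 8, -16, 32 → -64.
So the next triple is [27, 94, -64].

[27, 94, -64]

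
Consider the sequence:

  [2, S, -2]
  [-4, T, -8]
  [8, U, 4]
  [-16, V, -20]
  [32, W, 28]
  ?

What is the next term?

First value — ×(-2) each step: 2, -4, 8, -16, 32 → -64.
Letter: S, T, U, V, W → X (letters move forward 1 place in the alphabet).
Third value: -2, -8, 4, -20, 28 → -68 (always 4 less than the first value).
Combining the parts gives [-64, X, -68].

[-64, X, -68]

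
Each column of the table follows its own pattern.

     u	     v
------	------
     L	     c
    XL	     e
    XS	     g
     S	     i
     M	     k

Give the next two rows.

For the column u, runs through clothing sizes XS→XL: L, XL, XS, S, M → L → XL.
Column v: letters move forward 2 places in the alphabet, so c, e, g, i, k → m → o.
Putting the parts together: L  m and then XL  o.

L  m; XL  o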